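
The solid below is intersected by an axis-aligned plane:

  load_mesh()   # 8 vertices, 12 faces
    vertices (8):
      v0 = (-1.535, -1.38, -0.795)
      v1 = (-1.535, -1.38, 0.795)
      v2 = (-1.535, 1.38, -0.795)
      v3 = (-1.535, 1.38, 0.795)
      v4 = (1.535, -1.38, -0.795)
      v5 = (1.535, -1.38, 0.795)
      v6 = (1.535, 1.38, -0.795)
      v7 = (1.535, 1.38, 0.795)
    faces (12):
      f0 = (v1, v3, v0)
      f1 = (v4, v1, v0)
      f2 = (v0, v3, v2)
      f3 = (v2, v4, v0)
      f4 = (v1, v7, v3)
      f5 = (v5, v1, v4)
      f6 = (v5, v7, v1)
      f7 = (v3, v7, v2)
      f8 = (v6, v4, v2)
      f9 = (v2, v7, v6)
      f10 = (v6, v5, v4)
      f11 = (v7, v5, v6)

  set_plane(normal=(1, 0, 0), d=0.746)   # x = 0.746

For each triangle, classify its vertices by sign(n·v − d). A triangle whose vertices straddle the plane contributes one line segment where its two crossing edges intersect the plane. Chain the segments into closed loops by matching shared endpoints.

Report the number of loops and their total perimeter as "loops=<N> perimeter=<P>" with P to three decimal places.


loops=1 perimeter=8.700

Straddling triangles (8 of 12):
  (v4,v1,v0) [+--] → (0.746, -1.38, -0.386365)–(0.746, -1.38, -0.795)  len=0.4086
  (v2,v4,v0) [-+-] → (0.746, -0.670671, -0.795)–(0.746, -1.38, -0.795)  len=0.7093
  (v1,v7,v3) [-+-] → (0.746, 0.670671, 0.795)–(0.746, 1.38, 0.795)  len=0.7093
  (v5,v1,v4) [+-+] → (0.746, -1.38, 0.795)–(0.746, -1.38, -0.386365)  len=1.1814
  (v5,v7,v1) [++-] → (0.746, 0.670671, 0.795)–(0.746, -1.38, 0.795)  len=2.0507
  (v3,v7,v2) [-+-] → (0.746, 1.38, 0.795)–(0.746, 1.38, 0.386365)  len=0.4086
  (v6,v4,v2) [++-] → (0.746, -0.670671, -0.795)–(0.746, 1.38, -0.795)  len=2.0507
  (v2,v7,v6) [-++] → (0.746, 1.38, 0.386365)–(0.746, 1.38, -0.795)  len=1.1814

Chained into 1 loop(s):
  loop 1: 8 segments, perimeter = 8.7000
Total perimeter = 8.700


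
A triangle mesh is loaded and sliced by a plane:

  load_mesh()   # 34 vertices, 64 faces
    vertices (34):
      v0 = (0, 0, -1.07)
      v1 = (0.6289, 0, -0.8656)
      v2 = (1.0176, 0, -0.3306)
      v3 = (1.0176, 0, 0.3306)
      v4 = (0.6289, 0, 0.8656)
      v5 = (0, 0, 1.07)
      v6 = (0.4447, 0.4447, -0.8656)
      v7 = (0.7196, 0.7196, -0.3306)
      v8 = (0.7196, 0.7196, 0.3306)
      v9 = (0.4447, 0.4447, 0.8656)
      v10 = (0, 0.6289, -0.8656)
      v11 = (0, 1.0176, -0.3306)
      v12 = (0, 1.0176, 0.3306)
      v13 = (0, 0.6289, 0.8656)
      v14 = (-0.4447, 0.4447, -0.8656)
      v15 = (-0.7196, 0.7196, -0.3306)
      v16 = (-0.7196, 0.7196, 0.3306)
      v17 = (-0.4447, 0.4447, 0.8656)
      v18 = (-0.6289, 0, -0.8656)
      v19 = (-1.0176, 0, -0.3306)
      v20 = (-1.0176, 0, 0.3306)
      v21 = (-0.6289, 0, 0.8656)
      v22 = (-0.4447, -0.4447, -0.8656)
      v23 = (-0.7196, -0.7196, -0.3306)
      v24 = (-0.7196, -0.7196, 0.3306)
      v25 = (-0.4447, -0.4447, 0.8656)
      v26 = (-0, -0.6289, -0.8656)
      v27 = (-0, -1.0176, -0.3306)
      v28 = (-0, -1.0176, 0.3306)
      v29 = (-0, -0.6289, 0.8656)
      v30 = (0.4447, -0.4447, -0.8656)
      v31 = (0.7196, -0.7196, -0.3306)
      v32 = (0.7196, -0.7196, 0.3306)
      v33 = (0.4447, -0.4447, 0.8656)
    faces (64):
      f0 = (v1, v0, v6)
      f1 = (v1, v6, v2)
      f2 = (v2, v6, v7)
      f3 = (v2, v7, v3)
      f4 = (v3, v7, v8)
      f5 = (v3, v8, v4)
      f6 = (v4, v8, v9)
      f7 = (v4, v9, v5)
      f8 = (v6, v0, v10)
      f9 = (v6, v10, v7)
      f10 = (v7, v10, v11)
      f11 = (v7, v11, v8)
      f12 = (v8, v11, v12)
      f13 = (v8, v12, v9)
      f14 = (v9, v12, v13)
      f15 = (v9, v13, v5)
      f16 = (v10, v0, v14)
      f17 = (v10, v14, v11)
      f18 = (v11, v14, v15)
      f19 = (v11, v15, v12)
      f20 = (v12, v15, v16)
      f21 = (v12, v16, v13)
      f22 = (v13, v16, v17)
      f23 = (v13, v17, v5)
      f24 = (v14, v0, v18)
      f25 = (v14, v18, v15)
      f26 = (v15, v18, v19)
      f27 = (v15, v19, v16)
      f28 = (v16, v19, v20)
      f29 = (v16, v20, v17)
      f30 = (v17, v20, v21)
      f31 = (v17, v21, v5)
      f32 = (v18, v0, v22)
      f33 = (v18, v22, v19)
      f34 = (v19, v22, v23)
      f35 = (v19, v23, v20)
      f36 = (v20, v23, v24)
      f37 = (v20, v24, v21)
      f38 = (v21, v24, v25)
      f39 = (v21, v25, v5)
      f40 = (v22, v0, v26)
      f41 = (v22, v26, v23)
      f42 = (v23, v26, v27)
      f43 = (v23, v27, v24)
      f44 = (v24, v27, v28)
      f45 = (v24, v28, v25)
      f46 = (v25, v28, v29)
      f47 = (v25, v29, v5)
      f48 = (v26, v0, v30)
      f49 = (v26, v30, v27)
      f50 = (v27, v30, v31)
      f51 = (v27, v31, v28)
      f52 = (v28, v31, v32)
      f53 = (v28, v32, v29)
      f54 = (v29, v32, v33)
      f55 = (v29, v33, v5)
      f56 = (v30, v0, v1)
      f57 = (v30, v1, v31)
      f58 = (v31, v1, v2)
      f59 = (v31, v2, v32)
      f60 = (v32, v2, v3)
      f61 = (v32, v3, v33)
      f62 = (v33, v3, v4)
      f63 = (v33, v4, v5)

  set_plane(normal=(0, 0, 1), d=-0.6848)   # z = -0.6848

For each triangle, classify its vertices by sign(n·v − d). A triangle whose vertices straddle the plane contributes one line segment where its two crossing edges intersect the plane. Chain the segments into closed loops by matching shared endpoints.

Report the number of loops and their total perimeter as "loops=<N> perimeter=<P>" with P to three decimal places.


Straddling triangles (16 of 64):
  (v1,v6,v2) [--+] → (0.638308, 0.294416, -0.6848)–(0.760259, 0, -0.6848)  len=0.3187
  (v2,v6,v7) [+-+] → (0.638308, 0.294416, -0.6848)–(0.537601, 0.537601, -0.6848)  len=0.2632
  (v6,v10,v7) [--+] → (0.243184, 0.659552, -0.6848)–(0.537601, 0.537601, -0.6848)  len=0.3187
  (v7,v10,v11) [+-+] → (0.243184, 0.659552, -0.6848)–(0, 0.760259, -0.6848)  len=0.2632
  (v10,v14,v11) [--+] → (-0.294416, 0.638308, -0.6848)–(0, 0.760259, -0.6848)  len=0.3187
  (v11,v14,v15) [+-+] → (-0.294416, 0.638308, -0.6848)–(-0.537601, 0.537601, -0.6848)  len=0.2632
  (v14,v18,v15) [--+] → (-0.659552, 0.243184, -0.6848)–(-0.537601, 0.537601, -0.6848)  len=0.3187
  (v15,v18,v19) [+-+] → (-0.659552, 0.243184, -0.6848)–(-0.760259, 0, -0.6848)  len=0.2632
  (v18,v22,v19) [--+] → (-0.638308, -0.294416, -0.6848)–(-0.760259, 0, -0.6848)  len=0.3187
  (v19,v22,v23) [+-+] → (-0.638308, -0.294416, -0.6848)–(-0.537601, -0.537601, -0.6848)  len=0.2632
  (v22,v26,v23) [--+] → (-0.243184, -0.659552, -0.6848)–(-0.537601, -0.537601, -0.6848)  len=0.3187
  (v23,v26,v27) [+-+] → (-0.243184, -0.659552, -0.6848)–(0, -0.760259, -0.6848)  len=0.2632
  (v26,v30,v27) [--+] → (0.294416, -0.638308, -0.6848)–(0, -0.760259, -0.6848)  len=0.3187
  (v27,v30,v31) [+-+] → (0.294416, -0.638308, -0.6848)–(0.537601, -0.537601, -0.6848)  len=0.2632
  (v30,v1,v31) [--+] → (0.659552, -0.243184, -0.6848)–(0.537601, -0.537601, -0.6848)  len=0.3187
  (v31,v1,v2) [+-+] → (0.659552, -0.243184, -0.6848)–(0.760259, 0, -0.6848)  len=0.2632

Chained into 1 loop(s):
  loop 1: 16 segments, perimeter = 4.6551
Total perimeter = 4.655

loops=1 perimeter=4.655


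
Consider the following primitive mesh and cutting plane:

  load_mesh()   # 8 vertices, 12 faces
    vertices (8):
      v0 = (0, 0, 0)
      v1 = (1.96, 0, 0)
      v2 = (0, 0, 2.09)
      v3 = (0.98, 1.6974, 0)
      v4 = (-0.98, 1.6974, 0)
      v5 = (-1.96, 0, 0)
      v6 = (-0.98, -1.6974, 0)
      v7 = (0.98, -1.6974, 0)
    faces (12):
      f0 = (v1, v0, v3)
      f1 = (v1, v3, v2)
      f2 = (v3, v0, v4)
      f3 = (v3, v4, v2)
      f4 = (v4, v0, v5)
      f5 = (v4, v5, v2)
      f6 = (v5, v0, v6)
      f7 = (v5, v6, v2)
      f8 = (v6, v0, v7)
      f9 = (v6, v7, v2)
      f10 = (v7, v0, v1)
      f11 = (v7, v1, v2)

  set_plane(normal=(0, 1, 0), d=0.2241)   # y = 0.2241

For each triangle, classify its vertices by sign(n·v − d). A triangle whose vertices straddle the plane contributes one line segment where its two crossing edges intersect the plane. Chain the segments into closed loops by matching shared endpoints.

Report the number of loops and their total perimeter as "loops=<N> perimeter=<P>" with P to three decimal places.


loops=1 perimeter=8.894

Straddling triangles (6 of 12):
  (v1,v0,v3) [--+] → (0.129385, 0.2241, 0)–(1.83062, 0.2241, 0)  len=1.7012
  (v1,v3,v2) [-+-] → (1.83062, 0.2241, 0)–(0.129385, 0.2241, 1.81407)  len=2.4870
  (v3,v0,v4) [+-+] → (0.129385, 0.2241, 0)–(-0.129385, 0.2241, 0)  len=0.2588
  (v3,v4,v2) [++-] → (-0.129385, 0.2241, 1.81407)–(0.129385, 0.2241, 1.81407)  len=0.2588
  (v4,v0,v5) [+--] → (-0.129385, 0.2241, 0)–(-1.83062, 0.2241, 0)  len=1.7012
  (v4,v5,v2) [+--] → (-1.83062, 0.2241, 0)–(-0.129385, 0.2241, 1.81407)  len=2.4870

Chained into 1 loop(s):
  loop 1: 6 segments, perimeter = 8.8939
Total perimeter = 8.894


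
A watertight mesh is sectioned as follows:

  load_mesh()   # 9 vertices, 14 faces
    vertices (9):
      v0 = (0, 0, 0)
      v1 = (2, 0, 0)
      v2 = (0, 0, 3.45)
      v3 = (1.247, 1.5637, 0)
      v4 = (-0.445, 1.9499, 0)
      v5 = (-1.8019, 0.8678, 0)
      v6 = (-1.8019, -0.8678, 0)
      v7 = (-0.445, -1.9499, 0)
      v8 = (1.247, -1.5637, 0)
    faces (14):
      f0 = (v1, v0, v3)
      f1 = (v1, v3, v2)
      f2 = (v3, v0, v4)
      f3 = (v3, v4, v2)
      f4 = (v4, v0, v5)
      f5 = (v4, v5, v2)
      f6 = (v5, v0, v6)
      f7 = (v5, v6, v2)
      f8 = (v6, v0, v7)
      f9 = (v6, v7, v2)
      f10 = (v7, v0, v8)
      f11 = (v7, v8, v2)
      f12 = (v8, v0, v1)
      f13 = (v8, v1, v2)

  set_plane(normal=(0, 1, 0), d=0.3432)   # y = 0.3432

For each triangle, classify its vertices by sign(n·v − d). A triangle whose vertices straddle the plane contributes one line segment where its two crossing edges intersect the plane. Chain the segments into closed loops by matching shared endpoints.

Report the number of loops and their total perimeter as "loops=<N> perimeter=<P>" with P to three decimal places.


Straddling triangles (8 of 14):
  (v1,v0,v3) [--+] → (0.273691, 0.3432, 0)–(1.83473, 0.3432, 0)  len=1.5610
  (v1,v3,v2) [-+-] → (1.83473, 0.3432, 0)–(0.273691, 0.3432, 2.6928)  len=3.1126
  (v3,v0,v4) [+-+] → (0.273691, 0.3432, 0)–(-0.078324, 0.3432, 0)  len=0.3520
  (v3,v4,v2) [++-] → (-0.078324, 0.3432, 2.84277)–(0.273691, 0.3432, 2.6928)  len=0.3826
  (v4,v0,v5) [+-+] → (-0.078324, 0.3432, 0)–(-0.712621, 0.3432, 0)  len=0.6343
  (v4,v5,v2) [++-] → (-0.712621, 0.3432, 2.08558)–(-0.078324, 0.3432, 2.84277)  len=0.9878
  (v5,v0,v6) [+--] → (-0.712621, 0.3432, 0)–(-1.8019, 0.3432, 0)  len=1.0893
  (v5,v6,v2) [+--] → (-1.8019, 0.3432, 0)–(-0.712621, 0.3432, 2.08558)  len=2.3529

Chained into 1 loop(s):
  loop 1: 8 segments, perimeter = 10.4725
Total perimeter = 10.472

loops=1 perimeter=10.472


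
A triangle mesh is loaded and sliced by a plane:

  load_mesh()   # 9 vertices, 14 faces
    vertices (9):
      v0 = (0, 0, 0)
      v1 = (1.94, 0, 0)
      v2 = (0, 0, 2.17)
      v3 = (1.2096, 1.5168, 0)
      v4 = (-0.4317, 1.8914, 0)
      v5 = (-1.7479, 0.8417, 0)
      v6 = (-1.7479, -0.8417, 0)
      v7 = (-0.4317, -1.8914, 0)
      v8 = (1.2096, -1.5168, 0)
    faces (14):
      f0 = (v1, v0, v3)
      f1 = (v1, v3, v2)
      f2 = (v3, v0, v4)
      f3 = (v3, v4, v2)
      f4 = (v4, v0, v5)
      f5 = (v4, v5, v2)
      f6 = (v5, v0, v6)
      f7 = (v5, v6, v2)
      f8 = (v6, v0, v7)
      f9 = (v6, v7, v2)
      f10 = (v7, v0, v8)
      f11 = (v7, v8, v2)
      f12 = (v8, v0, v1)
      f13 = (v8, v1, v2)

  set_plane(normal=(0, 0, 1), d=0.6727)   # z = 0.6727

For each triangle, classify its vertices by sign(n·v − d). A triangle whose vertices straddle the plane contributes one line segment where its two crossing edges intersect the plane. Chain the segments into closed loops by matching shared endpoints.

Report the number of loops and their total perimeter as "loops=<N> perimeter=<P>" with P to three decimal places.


loops=1 perimeter=8.131

Straddling triangles (7 of 14):
  (v1,v3,v2) [--+] → (0.834624, 1.04659, 0.6727)–(1.3386, 0, 0.6727)  len=1.1616
  (v3,v4,v2) [--+] → (-0.297873, 1.30507, 0.6727)–(0.834624, 1.04659, 0.6727)  len=1.1616
  (v4,v5,v2) [--+] → (-1.20605, 0.580773, 0.6727)–(-0.297873, 1.30507, 0.6727)  len=1.1616
  (v5,v6,v2) [--+] → (-1.20605, -0.580773, 0.6727)–(-1.20605, 0.580773, 0.6727)  len=1.1615
  (v6,v7,v2) [--+] → (-0.297873, -1.30507, 0.6727)–(-1.20605, -0.580773, 0.6727)  len=1.1616
  (v7,v8,v2) [--+] → (0.834624, -1.04659, 0.6727)–(-0.297873, -1.30507, 0.6727)  len=1.1616
  (v8,v1,v2) [--+] → (1.3386, 0, 0.6727)–(0.834624, -1.04659, 0.6727)  len=1.1616

Chained into 1 loop(s):
  loop 1: 7 segments, perimeter = 8.1313
Total perimeter = 8.131


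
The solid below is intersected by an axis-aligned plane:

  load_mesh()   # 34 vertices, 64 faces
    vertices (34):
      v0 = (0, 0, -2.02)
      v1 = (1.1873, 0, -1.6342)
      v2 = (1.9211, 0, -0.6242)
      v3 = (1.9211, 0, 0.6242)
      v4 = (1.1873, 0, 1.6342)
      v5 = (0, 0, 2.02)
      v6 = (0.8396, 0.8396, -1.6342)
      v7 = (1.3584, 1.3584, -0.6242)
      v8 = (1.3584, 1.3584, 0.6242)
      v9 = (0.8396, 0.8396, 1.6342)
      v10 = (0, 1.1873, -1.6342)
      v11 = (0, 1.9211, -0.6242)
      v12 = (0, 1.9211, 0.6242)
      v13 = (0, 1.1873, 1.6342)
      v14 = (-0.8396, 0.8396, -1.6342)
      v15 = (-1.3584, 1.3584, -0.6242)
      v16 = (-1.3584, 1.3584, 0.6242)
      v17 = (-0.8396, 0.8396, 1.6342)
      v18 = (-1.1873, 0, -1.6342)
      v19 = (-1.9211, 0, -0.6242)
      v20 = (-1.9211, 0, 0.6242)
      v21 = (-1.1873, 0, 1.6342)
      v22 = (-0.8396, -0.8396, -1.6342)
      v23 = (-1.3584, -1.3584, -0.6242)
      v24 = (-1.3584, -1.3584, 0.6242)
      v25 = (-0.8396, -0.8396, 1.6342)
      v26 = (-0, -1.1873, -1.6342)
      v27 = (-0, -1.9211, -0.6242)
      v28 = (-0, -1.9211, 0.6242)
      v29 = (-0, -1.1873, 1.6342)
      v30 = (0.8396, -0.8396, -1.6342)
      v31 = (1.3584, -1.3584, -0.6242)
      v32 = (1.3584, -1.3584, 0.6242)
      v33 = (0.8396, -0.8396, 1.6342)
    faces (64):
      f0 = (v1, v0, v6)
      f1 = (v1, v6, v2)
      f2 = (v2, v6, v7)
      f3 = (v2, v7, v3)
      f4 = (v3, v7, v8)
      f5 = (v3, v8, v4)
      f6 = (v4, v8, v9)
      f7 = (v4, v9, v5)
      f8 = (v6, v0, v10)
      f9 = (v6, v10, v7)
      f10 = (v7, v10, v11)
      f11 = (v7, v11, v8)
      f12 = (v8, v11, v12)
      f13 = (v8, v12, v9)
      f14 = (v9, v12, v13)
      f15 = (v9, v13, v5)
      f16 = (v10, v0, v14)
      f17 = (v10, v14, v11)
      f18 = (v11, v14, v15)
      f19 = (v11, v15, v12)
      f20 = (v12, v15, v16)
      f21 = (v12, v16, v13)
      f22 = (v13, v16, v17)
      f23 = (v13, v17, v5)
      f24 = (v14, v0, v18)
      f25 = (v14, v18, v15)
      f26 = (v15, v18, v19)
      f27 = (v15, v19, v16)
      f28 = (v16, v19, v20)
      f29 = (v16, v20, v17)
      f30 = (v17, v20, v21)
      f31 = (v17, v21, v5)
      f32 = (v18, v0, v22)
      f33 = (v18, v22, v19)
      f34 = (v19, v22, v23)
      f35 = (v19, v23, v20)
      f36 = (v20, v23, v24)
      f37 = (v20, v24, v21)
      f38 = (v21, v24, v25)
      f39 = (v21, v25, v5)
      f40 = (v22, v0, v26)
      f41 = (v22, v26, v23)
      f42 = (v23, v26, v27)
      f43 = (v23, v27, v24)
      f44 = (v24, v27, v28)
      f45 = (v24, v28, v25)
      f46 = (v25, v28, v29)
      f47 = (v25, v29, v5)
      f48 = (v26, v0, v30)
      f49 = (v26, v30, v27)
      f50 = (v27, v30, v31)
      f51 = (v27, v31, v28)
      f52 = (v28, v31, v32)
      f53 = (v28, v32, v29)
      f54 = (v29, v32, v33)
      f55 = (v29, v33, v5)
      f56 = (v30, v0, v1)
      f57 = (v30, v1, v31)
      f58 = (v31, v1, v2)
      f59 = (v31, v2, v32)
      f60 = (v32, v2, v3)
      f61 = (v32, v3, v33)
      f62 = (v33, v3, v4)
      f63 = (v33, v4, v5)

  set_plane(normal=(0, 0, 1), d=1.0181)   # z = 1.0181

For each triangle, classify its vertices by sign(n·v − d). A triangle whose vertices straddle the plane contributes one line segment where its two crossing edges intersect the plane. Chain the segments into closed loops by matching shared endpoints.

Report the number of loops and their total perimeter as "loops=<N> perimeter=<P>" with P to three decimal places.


loops=1 perimeter=10.011

Straddling triangles (16 of 64):
  (v3,v8,v4) [--+] → (1.29167, 0.828624, 1.0181)–(1.63492, 0, 1.0181)  len=0.8969
  (v4,v8,v9) [+-+] → (1.29167, 0.828624, 1.0181)–(1.15607, 1.15607, 1.0181)  len=0.3544
  (v8,v12,v9) [--+] → (0.327444, 1.49931, 1.0181)–(1.15607, 1.15607, 1.0181)  len=0.8969
  (v9,v12,v13) [+-+] → (0.327444, 1.49932, 1.0181)–(0, 1.63492, 1.0181)  len=0.3544
  (v12,v16,v13) [--+] → (-0.828624, 1.29167, 1.0181)–(0, 1.63492, 1.0181)  len=0.8969
  (v13,v16,v17) [+-+] → (-0.828624, 1.29167, 1.0181)–(-1.15607, 1.15607, 1.0181)  len=0.3544
  (v16,v20,v17) [--+] → (-1.49931, 0.327444, 1.0181)–(-1.15607, 1.15607, 1.0181)  len=0.8969
  (v17,v20,v21) [+-+] → (-1.49932, 0.327444, 1.0181)–(-1.63492, 0, 1.0181)  len=0.3544
  (v20,v24,v21) [--+] → (-1.29167, -0.828624, 1.0181)–(-1.63492, 0, 1.0181)  len=0.8969
  (v21,v24,v25) [+-+] → (-1.29167, -0.828624, 1.0181)–(-1.15607, -1.15607, 1.0181)  len=0.3544
  (v24,v28,v25) [--+] → (-0.327444, -1.49931, 1.0181)–(-1.15607, -1.15607, 1.0181)  len=0.8969
  (v25,v28,v29) [+-+] → (-0.327444, -1.49932, 1.0181)–(0, -1.63492, 1.0181)  len=0.3544
  (v28,v32,v29) [--+] → (0.828624, -1.29167, 1.0181)–(0, -1.63492, 1.0181)  len=0.8969
  (v29,v32,v33) [+-+] → (0.828624, -1.29167, 1.0181)–(1.15607, -1.15607, 1.0181)  len=0.3544
  (v32,v3,v33) [--+] → (1.49931, -0.327444, 1.0181)–(1.15607, -1.15607, 1.0181)  len=0.8969
  (v33,v3,v4) [+-+] → (1.49932, -0.327444, 1.0181)–(1.63492, 0, 1.0181)  len=0.3544

Chained into 1 loop(s):
  loop 1: 16 segments, perimeter = 10.0105
Total perimeter = 10.011


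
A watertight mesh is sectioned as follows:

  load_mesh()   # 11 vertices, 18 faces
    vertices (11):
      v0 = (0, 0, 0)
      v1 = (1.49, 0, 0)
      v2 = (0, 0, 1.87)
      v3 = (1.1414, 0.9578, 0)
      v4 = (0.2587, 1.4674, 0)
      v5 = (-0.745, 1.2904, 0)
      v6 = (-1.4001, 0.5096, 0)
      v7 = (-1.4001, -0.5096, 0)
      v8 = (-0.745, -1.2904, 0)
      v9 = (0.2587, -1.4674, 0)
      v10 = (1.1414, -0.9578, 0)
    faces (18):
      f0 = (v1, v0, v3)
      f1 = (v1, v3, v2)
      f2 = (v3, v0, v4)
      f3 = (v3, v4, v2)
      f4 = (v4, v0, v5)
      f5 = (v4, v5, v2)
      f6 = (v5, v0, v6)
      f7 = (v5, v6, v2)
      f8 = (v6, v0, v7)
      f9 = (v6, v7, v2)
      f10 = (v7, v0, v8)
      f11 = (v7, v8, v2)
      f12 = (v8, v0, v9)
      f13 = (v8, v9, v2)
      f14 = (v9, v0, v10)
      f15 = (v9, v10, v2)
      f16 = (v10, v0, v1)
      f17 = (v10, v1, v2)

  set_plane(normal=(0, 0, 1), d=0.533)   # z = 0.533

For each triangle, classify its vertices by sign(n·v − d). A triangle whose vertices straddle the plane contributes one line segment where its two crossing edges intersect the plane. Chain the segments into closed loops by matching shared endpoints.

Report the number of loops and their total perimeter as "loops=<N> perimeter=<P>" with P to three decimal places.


Straddling triangles (9 of 18):
  (v1,v3,v2) [--+] → (0.81607, 0.684801, 0.533)–(1.06531, 0, 0.533)  len=0.7287
  (v3,v4,v2) [--+] → (0.184964, 1.04915, 0.533)–(0.81607, 0.684801, 0.533)  len=0.7287
  (v4,v5,v2) [--+] → (-0.532655, 0.922601, 0.533)–(0.184964, 1.04915, 0.533)  len=0.7287
  (v5,v6,v2) [--+] → (-1.00103, 0.36435, 0.533)–(-0.532655, 0.922601, 0.533)  len=0.7287
  (v6,v7,v2) [--+] → (-1.00103, -0.36435, 0.533)–(-1.00103, 0.36435, 0.533)  len=0.7287
  (v7,v8,v2) [--+] → (-0.532655, -0.922601, 0.533)–(-1.00103, -0.36435, 0.533)  len=0.7287
  (v8,v9,v2) [--+] → (0.184964, -1.04915, 0.533)–(-0.532655, -0.922601, 0.533)  len=0.7287
  (v9,v10,v2) [--+] → (0.81607, -0.684801, 0.533)–(0.184964, -1.04915, 0.533)  len=0.7287
  (v10,v1,v2) [--+] → (1.06531, 0, 0.533)–(0.81607, -0.684801, 0.533)  len=0.7287

Chained into 1 loop(s):
  loop 1: 9 segments, perimeter = 6.5585
Total perimeter = 6.558

loops=1 perimeter=6.558


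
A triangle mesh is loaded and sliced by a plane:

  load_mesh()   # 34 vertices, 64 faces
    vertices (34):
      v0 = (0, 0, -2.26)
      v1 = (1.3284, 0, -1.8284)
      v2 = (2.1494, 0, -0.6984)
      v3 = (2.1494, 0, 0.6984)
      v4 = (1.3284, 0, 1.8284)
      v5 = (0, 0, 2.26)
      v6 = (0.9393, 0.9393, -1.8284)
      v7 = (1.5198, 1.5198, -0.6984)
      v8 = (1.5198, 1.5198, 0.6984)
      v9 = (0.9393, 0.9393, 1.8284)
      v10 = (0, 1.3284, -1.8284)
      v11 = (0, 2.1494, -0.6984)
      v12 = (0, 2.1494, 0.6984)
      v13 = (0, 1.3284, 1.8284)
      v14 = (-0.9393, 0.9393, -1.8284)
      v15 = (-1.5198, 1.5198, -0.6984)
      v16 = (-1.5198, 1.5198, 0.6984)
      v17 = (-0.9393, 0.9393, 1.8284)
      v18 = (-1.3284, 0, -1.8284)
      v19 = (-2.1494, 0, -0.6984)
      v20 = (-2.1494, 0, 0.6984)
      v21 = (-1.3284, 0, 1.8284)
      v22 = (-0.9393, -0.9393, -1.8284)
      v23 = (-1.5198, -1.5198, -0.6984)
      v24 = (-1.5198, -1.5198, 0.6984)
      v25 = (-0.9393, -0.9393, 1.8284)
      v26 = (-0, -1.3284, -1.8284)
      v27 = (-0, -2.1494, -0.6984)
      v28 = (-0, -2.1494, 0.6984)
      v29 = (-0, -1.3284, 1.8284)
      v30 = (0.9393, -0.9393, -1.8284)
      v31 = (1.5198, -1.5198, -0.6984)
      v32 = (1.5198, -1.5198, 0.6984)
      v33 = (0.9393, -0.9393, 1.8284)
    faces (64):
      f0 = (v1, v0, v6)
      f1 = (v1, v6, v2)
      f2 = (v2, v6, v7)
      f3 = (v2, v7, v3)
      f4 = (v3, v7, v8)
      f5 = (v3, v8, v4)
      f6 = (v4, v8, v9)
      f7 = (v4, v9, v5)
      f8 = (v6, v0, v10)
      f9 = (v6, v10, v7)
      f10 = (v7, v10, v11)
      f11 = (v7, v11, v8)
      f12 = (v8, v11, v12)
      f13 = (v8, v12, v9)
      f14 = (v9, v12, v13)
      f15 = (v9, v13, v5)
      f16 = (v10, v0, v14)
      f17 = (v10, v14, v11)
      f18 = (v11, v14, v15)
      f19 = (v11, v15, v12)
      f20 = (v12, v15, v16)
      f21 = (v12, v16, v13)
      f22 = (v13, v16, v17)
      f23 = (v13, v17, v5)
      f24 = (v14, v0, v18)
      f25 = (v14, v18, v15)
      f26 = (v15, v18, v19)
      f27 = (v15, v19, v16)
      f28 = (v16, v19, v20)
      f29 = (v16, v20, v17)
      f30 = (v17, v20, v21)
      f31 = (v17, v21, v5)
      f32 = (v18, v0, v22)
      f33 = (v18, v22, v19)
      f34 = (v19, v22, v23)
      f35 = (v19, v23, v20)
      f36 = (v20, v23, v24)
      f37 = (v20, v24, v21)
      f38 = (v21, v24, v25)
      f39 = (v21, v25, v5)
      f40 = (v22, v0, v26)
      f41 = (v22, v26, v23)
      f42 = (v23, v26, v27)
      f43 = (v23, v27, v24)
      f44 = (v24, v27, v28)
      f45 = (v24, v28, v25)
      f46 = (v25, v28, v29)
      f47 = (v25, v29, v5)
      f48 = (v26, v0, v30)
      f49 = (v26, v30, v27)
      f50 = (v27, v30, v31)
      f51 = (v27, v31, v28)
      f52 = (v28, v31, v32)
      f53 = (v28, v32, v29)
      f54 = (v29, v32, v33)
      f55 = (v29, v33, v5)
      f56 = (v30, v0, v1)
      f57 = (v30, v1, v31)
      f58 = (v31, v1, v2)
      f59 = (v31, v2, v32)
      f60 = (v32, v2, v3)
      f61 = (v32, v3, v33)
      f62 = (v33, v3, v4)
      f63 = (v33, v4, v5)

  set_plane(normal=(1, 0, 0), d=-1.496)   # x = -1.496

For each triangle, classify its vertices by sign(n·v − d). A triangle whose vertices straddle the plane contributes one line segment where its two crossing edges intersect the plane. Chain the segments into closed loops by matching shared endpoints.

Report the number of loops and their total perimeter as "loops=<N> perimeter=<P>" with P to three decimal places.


loops=1 perimeter=9.911

Straddling triangles (18 of 64):
  (v11,v14,v15) [++-] → (-1.496, 1.496, -0.744729)–(-1.496, 1.52966, -0.6984)  len=0.0573
  (v11,v15,v12) [+-+] → (-1.496, 1.52966, -0.6984)–(-1.496, 1.52966, -0.676526)  len=0.0219
  (v12,v15,v16) [+--] → (-1.496, 1.52966, -0.676526)–(-1.496, 1.52966, 0.6984)  len=1.3749
  (v12,v16,v13) [+-+] → (-1.496, 1.52966, 0.6984)–(-1.496, 1.5168, 0.716096)  len=0.0219
  (v13,v16,v17) [+-+] → (-1.496, 1.5168, 0.716096)–(-1.496, 1.496, 0.744729)  len=0.0354
  (v14,v18,v15) [++-] → (-1.496, 1.33082, -0.838912)–(-1.496, 1.496, -0.744729)  len=0.1901
  (v15,v18,v19) [-+-] → (-1.496, 1.33082, -0.838912)–(-1.496, 0, -1.59772)  len=1.5319
  (v16,v20,v17) [--+] → (-1.496, 0.50718, 1.30855)–(-1.496, 1.496, 0.744729)  len=1.1383
  (v17,v20,v21) [+-+] → (-1.496, 0.50718, 1.30855)–(-1.496, 0, 1.59772)  len=0.5838
  (v18,v22,v19) [++-] → (-1.496, -0.50718, -1.30855)–(-1.496, 0, -1.59772)  len=0.5838
  (v19,v22,v23) [-+-] → (-1.496, -0.50718, -1.30855)–(-1.496, -1.496, -0.744729)  len=1.1383
  (v20,v24,v21) [--+] → (-1.496, -1.33082, 0.838912)–(-1.496, 0, 1.59772)  len=1.5319
  (v21,v24,v25) [+-+] → (-1.496, -1.33082, 0.838912)–(-1.496, -1.496, 0.744729)  len=0.1901
  (v22,v26,v23) [++-] → (-1.496, -1.5168, -0.716096)–(-1.496, -1.496, -0.744729)  len=0.0354
  (v23,v26,v27) [-++] → (-1.496, -1.5168, -0.716096)–(-1.496, -1.52966, -0.6984)  len=0.0219
  (v23,v27,v24) [-+-] → (-1.496, -1.52966, -0.6984)–(-1.496, -1.52966, 0.676526)  len=1.3749
  (v24,v27,v28) [-++] → (-1.496, -1.52966, 0.676526)–(-1.496, -1.52966, 0.6984)  len=0.0219
  (v24,v28,v25) [-++] → (-1.496, -1.52966, 0.6984)–(-1.496, -1.496, 0.744729)  len=0.0573

Chained into 1 loop(s):
  loop 1: 18 segments, perimeter = 9.9110
Total perimeter = 9.911


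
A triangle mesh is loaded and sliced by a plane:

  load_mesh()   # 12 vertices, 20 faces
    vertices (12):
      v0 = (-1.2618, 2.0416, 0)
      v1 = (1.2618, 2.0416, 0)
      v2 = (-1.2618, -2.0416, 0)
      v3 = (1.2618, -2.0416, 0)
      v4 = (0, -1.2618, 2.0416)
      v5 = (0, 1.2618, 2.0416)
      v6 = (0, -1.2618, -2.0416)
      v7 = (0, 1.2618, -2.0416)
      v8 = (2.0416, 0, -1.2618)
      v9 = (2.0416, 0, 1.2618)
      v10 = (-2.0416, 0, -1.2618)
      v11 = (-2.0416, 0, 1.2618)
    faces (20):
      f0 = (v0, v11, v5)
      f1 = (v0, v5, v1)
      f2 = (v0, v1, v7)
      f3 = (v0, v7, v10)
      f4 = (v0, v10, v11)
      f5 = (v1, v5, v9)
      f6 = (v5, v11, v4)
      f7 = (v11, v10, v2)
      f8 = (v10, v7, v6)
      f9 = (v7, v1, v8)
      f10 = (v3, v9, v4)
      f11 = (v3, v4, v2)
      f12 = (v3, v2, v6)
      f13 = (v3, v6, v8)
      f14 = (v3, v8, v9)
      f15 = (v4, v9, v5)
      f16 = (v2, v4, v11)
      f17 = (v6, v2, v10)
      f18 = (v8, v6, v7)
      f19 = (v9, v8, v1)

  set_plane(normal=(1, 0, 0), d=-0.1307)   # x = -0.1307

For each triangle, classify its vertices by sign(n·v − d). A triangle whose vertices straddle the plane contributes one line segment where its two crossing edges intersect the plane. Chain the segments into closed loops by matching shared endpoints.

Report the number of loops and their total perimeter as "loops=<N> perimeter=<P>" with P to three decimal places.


loops=1 perimeter=13.474

Straddling triangles (10 of 20):
  (v0,v11,v5) [--+] → (-0.1307, 1.18102, 1.99168)–(-0.1307, 1.34257, 1.83013)  len=0.2285
  (v0,v5,v1) [-++] → (-0.1307, 1.34257, 1.83013)–(-0.1307, 2.0416, 0)  len=1.9591
  (v0,v1,v7) [-++] → (-0.1307, 2.0416, 0)–(-0.1307, 1.34257, -1.83013)  len=1.9591
  (v0,v7,v10) [-+-] → (-0.1307, 1.34257, -1.83013)–(-0.1307, 1.18102, -1.99168)  len=0.2285
  (v5,v11,v4) [+-+] → (-0.1307, 1.18102, 1.99168)–(-0.1307, -1.18102, 1.99168)  len=2.3620
  (v10,v7,v6) [-++] → (-0.1307, 1.18102, -1.99168)–(-0.1307, -1.18102, -1.99168)  len=2.3620
  (v3,v4,v2) [++-] → (-0.1307, -1.34257, 1.83013)–(-0.1307, -2.0416, 0)  len=1.9591
  (v3,v2,v6) [+-+] → (-0.1307, -2.0416, 0)–(-0.1307, -1.34257, -1.83013)  len=1.9591
  (v2,v4,v11) [-+-] → (-0.1307, -1.34257, 1.83013)–(-0.1307, -1.18102, 1.99168)  len=0.2285
  (v6,v2,v10) [+--] → (-0.1307, -1.34257, -1.83013)–(-0.1307, -1.18102, -1.99168)  len=0.2285

Chained into 1 loop(s):
  loop 1: 10 segments, perimeter = 13.4743
Total perimeter = 13.474


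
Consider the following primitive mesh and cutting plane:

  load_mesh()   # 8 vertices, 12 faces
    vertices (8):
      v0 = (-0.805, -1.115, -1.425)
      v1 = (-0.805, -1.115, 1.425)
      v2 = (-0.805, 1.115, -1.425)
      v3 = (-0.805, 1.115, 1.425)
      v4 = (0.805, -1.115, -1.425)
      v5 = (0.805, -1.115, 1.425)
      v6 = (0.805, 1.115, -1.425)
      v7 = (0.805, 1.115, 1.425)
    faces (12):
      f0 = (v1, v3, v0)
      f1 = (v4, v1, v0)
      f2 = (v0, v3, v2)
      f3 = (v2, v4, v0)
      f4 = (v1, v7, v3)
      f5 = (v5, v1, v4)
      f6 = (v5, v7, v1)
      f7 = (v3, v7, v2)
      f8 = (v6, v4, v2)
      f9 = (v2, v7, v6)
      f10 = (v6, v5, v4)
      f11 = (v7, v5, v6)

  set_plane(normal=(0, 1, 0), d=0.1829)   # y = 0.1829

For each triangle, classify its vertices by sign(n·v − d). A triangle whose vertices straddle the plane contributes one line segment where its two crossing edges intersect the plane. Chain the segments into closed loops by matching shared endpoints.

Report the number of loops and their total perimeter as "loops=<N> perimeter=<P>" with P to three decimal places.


Straddling triangles (8 of 12):
  (v1,v3,v0) [-+-] → (-0.805, 0.1829, 1.425)–(-0.805, 0.1829, 0.233751)  len=1.1912
  (v0,v3,v2) [-++] → (-0.805, 0.1829, 0.233751)–(-0.805, 0.1829, -1.425)  len=1.6588
  (v2,v4,v0) [+--] → (-0.132049, 0.1829, -1.425)–(-0.805, 0.1829, -1.425)  len=0.6730
  (v1,v7,v3) [-++] → (0.132049, 0.1829, 1.425)–(-0.805, 0.1829, 1.425)  len=0.9370
  (v5,v7,v1) [-+-] → (0.805, 0.1829, 1.425)–(0.132049, 0.1829, 1.425)  len=0.6730
  (v6,v4,v2) [+-+] → (0.805, 0.1829, -1.425)–(-0.132049, 0.1829, -1.425)  len=0.9370
  (v6,v5,v4) [+--] → (0.805, 0.1829, -0.233751)–(0.805, 0.1829, -1.425)  len=1.1912
  (v7,v5,v6) [+-+] → (0.805, 0.1829, 1.425)–(0.805, 0.1829, -0.233751)  len=1.6588

Chained into 1 loop(s):
  loop 1: 8 segments, perimeter = 8.9200
Total perimeter = 8.920

loops=1 perimeter=8.920


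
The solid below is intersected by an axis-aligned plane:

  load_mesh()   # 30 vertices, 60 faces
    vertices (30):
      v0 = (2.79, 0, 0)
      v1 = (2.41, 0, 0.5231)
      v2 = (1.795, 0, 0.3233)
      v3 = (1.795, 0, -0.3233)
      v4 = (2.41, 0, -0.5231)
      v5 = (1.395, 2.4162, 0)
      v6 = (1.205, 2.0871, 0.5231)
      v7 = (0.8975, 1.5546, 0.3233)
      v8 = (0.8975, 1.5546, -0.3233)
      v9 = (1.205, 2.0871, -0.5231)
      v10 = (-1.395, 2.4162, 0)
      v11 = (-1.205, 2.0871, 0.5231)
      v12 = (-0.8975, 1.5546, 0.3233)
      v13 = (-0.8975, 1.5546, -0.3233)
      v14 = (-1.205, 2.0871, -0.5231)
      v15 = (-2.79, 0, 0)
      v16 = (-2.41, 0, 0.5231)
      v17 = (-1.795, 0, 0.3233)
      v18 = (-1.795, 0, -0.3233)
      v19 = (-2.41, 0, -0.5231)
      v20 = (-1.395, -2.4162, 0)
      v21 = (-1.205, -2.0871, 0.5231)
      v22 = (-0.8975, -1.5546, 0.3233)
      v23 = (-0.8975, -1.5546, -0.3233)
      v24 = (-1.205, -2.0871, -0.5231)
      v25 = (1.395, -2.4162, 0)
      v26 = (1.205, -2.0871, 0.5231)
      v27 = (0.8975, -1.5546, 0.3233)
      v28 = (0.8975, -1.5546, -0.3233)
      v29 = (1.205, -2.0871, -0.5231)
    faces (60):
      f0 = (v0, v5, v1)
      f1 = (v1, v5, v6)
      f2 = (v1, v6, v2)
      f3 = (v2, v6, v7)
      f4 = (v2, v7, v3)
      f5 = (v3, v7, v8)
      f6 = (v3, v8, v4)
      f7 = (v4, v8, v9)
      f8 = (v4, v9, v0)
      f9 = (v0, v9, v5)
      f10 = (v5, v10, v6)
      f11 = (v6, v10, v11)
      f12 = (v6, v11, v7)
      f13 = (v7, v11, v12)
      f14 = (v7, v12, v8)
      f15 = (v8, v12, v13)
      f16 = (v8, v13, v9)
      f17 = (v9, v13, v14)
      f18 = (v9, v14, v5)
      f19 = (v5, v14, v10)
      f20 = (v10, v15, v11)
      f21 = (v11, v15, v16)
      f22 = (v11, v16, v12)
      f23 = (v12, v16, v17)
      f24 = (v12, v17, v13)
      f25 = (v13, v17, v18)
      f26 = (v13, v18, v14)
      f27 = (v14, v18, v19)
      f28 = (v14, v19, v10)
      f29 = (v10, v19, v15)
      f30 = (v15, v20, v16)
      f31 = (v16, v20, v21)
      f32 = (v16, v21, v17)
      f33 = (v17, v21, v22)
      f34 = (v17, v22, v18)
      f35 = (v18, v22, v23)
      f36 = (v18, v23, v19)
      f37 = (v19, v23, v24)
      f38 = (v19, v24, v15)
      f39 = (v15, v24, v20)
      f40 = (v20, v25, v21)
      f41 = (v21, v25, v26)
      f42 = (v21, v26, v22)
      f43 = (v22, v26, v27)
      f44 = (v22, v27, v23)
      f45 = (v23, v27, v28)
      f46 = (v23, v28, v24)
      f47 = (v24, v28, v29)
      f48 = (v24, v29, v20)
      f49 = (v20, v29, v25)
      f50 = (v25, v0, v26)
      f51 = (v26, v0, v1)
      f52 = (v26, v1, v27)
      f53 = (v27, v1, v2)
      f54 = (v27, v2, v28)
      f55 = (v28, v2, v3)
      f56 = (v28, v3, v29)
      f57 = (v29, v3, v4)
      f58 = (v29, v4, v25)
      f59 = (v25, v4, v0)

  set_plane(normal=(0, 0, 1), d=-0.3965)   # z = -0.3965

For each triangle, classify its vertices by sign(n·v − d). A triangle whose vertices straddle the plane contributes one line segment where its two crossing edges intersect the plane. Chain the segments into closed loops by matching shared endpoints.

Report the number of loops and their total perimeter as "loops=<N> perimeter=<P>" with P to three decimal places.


Straddling triangles (24 of 60):
  (v3,v8,v4) [++-] → (1.45163, 0.985047, -0.3965)–(2.02032, 0, -0.3965)  len=1.1374
  (v4,v8,v9) [-+-] → (1.45163, 0.985047, -0.3965)–(1.01016, 1.74969, -0.3965)  len=0.8829
  (v4,v9,v0) [--+] → (1.5886, 1.58198, -0.3965)–(2.50197, 0, -0.3965)  len=1.8267
  (v0,v9,v5) [+-+] → (1.5886, 1.58198, -0.3965)–(1.25098, 2.16675, -0.3965)  len=0.6752
  (v8,v13,v9) [++-] → (-0.127215, 1.74969, -0.3965)–(1.01016, 1.74969, -0.3965)  len=1.1374
  (v9,v13,v14) [-+-] → (-0.127215, 1.74969, -0.3965)–(-1.01016, 1.74969, -0.3965)  len=0.8829
  (v9,v14,v5) [--+] → (-0.575751, 2.16675, -0.3965)–(1.25098, 2.16675, -0.3965)  len=1.8267
  (v5,v14,v10) [+-+] → (-0.575751, 2.16675, -0.3965)–(-1.25098, 2.16675, -0.3965)  len=0.6752
  (v13,v18,v14) [++-] → (-1.57884, 0.764643, -0.3965)–(-1.01016, 1.74969, -0.3965)  len=1.1374
  (v14,v18,v19) [-+-] → (-1.57884, 0.764643, -0.3965)–(-2.02032, 0, -0.3965)  len=0.8829
  (v14,v19,v10) [--+] → (-2.16435, 0.584766, -0.3965)–(-1.25098, 2.16675, -0.3965)  len=1.8267
  (v10,v19,v15) [+-+] → (-2.16435, 0.584766, -0.3965)–(-2.50197, 0, -0.3965)  len=0.6752
  (v18,v23,v19) [++-] → (-1.45163, -0.985047, -0.3965)–(-2.02032, 0, -0.3965)  len=1.1374
  (v19,v23,v24) [-+-] → (-1.45163, -0.985047, -0.3965)–(-1.01016, -1.74969, -0.3965)  len=0.8829
  (v19,v24,v15) [--+] → (-1.5886, -1.58198, -0.3965)–(-2.50197, 0, -0.3965)  len=1.8267
  (v15,v24,v20) [+-+] → (-1.5886, -1.58198, -0.3965)–(-1.25098, -2.16675, -0.3965)  len=0.6752
  (v23,v28,v24) [++-] → (0.127215, -1.74969, -0.3965)–(-1.01016, -1.74969, -0.3965)  len=1.1374
  (v24,v28,v29) [-+-] → (0.127215, -1.74969, -0.3965)–(1.01016, -1.74969, -0.3965)  len=0.8829
  (v24,v29,v20) [--+] → (0.575751, -2.16675, -0.3965)–(-1.25098, -2.16675, -0.3965)  len=1.8267
  (v20,v29,v25) [+-+] → (0.575751, -2.16675, -0.3965)–(1.25098, -2.16675, -0.3965)  len=0.6752
  (v28,v3,v29) [++-] → (1.57884, -0.764643, -0.3965)–(1.01016, -1.74969, -0.3965)  len=1.1374
  (v29,v3,v4) [-+-] → (1.57884, -0.764643, -0.3965)–(2.02032, 0, -0.3965)  len=0.8829
  (v29,v4,v25) [--+] → (2.16435, -0.584766, -0.3965)–(1.25098, -2.16675, -0.3965)  len=1.8267
  (v25,v4,v0) [+-+] → (2.16435, -0.584766, -0.3965)–(2.50197, 0, -0.3965)  len=0.6752

Chained into 2 loop(s):
  loop 1: 12 segments, perimeter = 12.1221
  loop 2: 12 segments, perimeter = 15.0117
Total perimeter = 27.134

loops=2 perimeter=27.134


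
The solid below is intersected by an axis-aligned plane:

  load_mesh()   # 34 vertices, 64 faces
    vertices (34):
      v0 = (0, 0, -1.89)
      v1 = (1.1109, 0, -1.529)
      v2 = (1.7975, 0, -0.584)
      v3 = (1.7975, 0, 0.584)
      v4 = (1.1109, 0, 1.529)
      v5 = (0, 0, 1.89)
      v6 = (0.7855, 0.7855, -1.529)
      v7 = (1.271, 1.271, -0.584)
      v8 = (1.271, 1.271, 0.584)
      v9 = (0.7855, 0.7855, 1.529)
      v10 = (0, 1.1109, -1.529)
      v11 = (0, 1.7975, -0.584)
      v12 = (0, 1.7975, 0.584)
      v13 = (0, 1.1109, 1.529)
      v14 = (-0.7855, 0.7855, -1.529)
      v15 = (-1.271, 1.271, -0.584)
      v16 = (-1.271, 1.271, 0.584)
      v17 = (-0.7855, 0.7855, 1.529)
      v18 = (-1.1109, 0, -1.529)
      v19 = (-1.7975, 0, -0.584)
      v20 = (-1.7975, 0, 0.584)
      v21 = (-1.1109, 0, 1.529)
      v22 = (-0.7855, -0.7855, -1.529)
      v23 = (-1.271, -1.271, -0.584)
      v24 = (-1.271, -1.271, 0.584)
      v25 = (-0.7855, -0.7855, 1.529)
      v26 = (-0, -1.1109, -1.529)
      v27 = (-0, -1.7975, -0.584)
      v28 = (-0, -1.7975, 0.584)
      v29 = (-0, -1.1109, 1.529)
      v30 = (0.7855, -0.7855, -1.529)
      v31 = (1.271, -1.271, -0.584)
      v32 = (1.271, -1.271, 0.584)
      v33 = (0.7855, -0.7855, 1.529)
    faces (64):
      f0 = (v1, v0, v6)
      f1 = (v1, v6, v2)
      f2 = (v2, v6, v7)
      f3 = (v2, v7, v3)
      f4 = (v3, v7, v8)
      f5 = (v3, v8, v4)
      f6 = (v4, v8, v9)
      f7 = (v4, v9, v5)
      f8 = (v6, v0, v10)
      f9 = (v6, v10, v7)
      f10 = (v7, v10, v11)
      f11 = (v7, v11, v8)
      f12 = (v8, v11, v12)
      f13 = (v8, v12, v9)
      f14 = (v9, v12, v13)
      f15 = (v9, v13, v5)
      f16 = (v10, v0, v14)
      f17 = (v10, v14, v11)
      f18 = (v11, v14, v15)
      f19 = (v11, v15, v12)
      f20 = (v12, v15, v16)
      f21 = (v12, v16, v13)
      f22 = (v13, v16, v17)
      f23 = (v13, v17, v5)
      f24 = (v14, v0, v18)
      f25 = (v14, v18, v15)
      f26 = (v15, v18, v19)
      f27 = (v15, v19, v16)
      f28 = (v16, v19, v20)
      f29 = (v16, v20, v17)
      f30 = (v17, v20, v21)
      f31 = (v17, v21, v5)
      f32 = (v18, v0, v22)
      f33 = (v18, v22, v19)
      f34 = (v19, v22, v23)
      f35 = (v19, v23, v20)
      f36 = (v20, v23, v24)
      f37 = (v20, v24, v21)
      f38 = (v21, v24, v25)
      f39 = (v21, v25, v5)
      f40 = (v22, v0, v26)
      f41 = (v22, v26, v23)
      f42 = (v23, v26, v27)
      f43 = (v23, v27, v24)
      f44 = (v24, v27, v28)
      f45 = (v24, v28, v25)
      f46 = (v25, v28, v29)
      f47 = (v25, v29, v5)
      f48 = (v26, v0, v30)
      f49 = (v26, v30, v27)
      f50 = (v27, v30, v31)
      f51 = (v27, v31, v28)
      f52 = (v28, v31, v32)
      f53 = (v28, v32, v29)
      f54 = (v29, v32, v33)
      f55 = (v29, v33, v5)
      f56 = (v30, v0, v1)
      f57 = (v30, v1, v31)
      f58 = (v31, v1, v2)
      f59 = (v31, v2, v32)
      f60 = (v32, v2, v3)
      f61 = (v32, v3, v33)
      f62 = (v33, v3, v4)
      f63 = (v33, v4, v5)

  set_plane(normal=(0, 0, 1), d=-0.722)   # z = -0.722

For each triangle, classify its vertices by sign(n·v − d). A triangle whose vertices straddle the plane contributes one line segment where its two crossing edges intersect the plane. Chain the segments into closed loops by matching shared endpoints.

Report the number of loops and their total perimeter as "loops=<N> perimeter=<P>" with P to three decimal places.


Straddling triangles (16 of 64):
  (v1,v6,v2) [--+] → (1.64972, 0.114708, -0.722)–(1.69723, 0, -0.722)  len=0.1242
  (v2,v6,v7) [+-+] → (1.64972, 0.114708, -0.722)–(1.2001, 1.2001, -0.722)  len=1.1748
  (v6,v10,v7) [--+] → (1.08539, 1.24762, -0.722)–(1.2001, 1.2001, -0.722)  len=0.1242
  (v7,v10,v11) [+-+] → (1.08539, 1.24762, -0.722)–(0, 1.69723, -0.722)  len=1.1748
  (v10,v14,v11) [--+] → (-0.114708, 1.64972, -0.722)–(0, 1.69723, -0.722)  len=0.1242
  (v11,v14,v15) [+-+] → (-0.114708, 1.64972, -0.722)–(-1.2001, 1.2001, -0.722)  len=1.1748
  (v14,v18,v15) [--+] → (-1.24762, 1.08539, -0.722)–(-1.2001, 1.2001, -0.722)  len=0.1242
  (v15,v18,v19) [+-+] → (-1.24762, 1.08539, -0.722)–(-1.69723, 0, -0.722)  len=1.1748
  (v18,v22,v19) [--+] → (-1.64972, -0.114708, -0.722)–(-1.69723, 0, -0.722)  len=0.1242
  (v19,v22,v23) [+-+] → (-1.64972, -0.114708, -0.722)–(-1.2001, -1.2001, -0.722)  len=1.1748
  (v22,v26,v23) [--+] → (-1.08539, -1.24762, -0.722)–(-1.2001, -1.2001, -0.722)  len=0.1242
  (v23,v26,v27) [+-+] → (-1.08539, -1.24762, -0.722)–(0, -1.69723, -0.722)  len=1.1748
  (v26,v30,v27) [--+] → (0.114708, -1.64972, -0.722)–(0, -1.69723, -0.722)  len=0.1242
  (v27,v30,v31) [+-+] → (0.114708, -1.64972, -0.722)–(1.2001, -1.2001, -0.722)  len=1.1748
  (v30,v1,v31) [--+] → (1.24762, -1.08539, -0.722)–(1.2001, -1.2001, -0.722)  len=0.1242
  (v31,v1,v2) [+-+] → (1.24762, -1.08539, -0.722)–(1.69723, 0, -0.722)  len=1.1748

Chained into 1 loop(s):
  loop 1: 16 segments, perimeter = 10.3920
Total perimeter = 10.392

loops=1 perimeter=10.392


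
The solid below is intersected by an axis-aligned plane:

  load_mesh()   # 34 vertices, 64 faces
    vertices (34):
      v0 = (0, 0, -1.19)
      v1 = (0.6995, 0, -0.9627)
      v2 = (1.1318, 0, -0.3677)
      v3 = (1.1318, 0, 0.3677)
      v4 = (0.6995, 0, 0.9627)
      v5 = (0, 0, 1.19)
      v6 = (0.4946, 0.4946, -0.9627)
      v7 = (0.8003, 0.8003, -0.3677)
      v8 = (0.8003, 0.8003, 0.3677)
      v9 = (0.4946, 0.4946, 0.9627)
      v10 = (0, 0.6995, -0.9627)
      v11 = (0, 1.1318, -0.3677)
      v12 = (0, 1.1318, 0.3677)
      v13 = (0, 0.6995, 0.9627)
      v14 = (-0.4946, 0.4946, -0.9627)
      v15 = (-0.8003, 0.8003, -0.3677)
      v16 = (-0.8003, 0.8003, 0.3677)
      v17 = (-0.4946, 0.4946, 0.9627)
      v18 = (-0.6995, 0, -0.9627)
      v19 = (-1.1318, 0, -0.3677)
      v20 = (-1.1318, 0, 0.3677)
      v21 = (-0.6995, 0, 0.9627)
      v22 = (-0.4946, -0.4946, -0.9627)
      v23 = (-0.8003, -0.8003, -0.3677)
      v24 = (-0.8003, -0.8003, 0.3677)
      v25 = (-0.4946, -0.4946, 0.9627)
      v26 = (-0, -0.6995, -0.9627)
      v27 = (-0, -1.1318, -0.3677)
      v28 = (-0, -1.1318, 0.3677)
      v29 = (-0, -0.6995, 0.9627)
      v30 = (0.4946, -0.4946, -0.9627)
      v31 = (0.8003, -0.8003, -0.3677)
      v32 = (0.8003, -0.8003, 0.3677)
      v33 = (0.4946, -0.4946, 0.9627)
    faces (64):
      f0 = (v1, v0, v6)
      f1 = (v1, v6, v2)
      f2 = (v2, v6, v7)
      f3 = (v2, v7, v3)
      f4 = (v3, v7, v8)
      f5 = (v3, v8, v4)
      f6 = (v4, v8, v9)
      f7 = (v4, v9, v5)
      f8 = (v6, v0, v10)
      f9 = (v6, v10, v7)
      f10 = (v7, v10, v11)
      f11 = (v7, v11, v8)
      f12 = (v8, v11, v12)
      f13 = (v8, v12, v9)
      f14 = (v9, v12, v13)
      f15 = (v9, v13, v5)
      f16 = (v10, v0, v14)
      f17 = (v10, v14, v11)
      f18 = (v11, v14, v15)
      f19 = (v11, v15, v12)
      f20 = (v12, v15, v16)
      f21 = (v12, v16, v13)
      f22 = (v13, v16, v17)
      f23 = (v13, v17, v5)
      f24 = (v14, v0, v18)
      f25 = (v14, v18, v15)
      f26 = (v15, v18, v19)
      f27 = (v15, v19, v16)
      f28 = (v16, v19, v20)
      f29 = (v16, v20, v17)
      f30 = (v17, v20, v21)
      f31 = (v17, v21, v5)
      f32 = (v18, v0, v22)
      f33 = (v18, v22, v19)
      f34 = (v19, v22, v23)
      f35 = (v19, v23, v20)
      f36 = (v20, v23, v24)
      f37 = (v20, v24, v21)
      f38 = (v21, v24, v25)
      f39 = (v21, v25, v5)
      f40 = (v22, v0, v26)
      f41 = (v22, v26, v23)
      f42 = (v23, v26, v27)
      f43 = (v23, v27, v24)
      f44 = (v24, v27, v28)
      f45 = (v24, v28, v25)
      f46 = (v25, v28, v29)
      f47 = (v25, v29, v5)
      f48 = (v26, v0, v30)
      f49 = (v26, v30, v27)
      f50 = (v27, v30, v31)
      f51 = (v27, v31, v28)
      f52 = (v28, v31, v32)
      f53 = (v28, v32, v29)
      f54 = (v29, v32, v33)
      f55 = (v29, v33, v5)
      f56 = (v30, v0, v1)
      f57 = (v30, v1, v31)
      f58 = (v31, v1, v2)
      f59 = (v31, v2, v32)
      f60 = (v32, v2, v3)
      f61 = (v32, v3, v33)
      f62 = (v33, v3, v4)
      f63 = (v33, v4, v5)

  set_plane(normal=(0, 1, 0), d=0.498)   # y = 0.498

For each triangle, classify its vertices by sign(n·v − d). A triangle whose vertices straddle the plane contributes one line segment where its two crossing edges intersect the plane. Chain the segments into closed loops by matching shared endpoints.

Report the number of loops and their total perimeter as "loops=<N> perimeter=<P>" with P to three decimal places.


loops=1 perimeter=6.397

Straddling triangles (20 of 64):
  (v2,v6,v7) [--+] → (0.498, 0.498, -0.956082)–(0.925519, 0.498, -0.3677)  len=0.7273
  (v2,v7,v3) [-+-] → (0.925519, 0.498, -0.3677)–(0.925519, 0.498, -0.0899149)  len=0.2778
  (v3,v7,v8) [-++] → (0.925519, 0.498, -0.0899149)–(0.925519, 0.498, 0.3677)  len=0.4576
  (v3,v8,v4) [-+-] → (0.925519, 0.498, 0.3677)–(0.762224, 0.498, 0.592451)  len=0.2778
  (v4,v8,v9) [-+-] → (0.762224, 0.498, 0.592451)–(0.498, 0.498, 0.956082)  len=0.4495
  (v6,v0,v10) [--+] → (0, 0.498, -1.02818)–(0.486393, 0.498, -0.9627)  len=0.4908
  (v6,v10,v7) [-++] → (0.486393, 0.498, -0.9627)–(0.498, 0.498, -0.956082)  len=0.0134
  (v8,v12,v9) [++-] → (0.491961, 0.498, 0.959525)–(0.498, 0.498, 0.956082)  len=0.0070
  (v9,v12,v13) [-++] → (0.491961, 0.498, 0.959525)–(0.486393, 0.498, 0.9627)  len=0.0064
  (v9,v13,v5) [-+-] → (0.486393, 0.498, 0.9627)–(0, 0.498, 1.02818)  len=0.4908
  (v10,v0,v14) [+--] → (0, 0.498, -1.02818)–(-0.486393, 0.498, -0.9627)  len=0.4908
  (v10,v14,v11) [+-+] → (-0.486393, 0.498, -0.9627)–(-0.491961, 0.498, -0.959525)  len=0.0064
  (v11,v14,v15) [+-+] → (-0.491961, 0.498, -0.959525)–(-0.498, 0.498, -0.956082)  len=0.0070
  (v13,v16,v17) [++-] → (-0.498, 0.498, 0.956082)–(-0.486393, 0.498, 0.9627)  len=0.0134
  (v13,v17,v5) [+--] → (-0.486393, 0.498, 0.9627)–(0, 0.498, 1.02818)  len=0.4908
  (v14,v18,v15) [--+] → (-0.762224, 0.498, -0.592451)–(-0.498, 0.498, -0.956082)  len=0.4495
  (v15,v18,v19) [+--] → (-0.762224, 0.498, -0.592451)–(-0.925519, 0.498, -0.3677)  len=0.2778
  (v15,v19,v16) [+-+] → (-0.925519, 0.498, -0.3677)–(-0.925519, 0.498, 0.0899149)  len=0.4576
  (v16,v19,v20) [+--] → (-0.925519, 0.498, 0.0899149)–(-0.925519, 0.498, 0.3677)  len=0.2778
  (v16,v20,v17) [+--] → (-0.925519, 0.498, 0.3677)–(-0.498, 0.498, 0.956082)  len=0.7273

Chained into 1 loop(s):
  loop 1: 20 segments, perimeter = 6.3966
Total perimeter = 6.397
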